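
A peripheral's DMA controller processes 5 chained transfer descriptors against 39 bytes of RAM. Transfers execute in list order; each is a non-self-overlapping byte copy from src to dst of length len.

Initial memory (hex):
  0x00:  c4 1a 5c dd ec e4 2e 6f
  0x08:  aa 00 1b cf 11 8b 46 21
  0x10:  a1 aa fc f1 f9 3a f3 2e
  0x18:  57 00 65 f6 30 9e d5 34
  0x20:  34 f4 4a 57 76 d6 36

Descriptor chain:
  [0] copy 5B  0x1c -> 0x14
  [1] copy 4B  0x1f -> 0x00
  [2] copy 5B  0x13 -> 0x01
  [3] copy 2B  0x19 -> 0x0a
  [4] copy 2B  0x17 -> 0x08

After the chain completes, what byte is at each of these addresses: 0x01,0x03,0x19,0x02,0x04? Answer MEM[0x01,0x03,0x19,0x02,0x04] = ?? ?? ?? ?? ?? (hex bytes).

MEM[0x01,0x03,0x19,0x02,0x04] = f1 9e 00 30 d5

  after D0: wrote 5B at 0x14 = 309ed53434
  after D1: wrote 4B at 0x00 = 3434f44a
  after D2: wrote 5B at 0x01 = f1309ed534
  after D3: wrote 2B at 0x0a = 0065
  after D4: wrote 2B at 0x08 = 3434
query mem[0x01]=0xf1, mem[0x03]=0x9e, mem[0x19]=0x00, mem[0x02]=0x30, mem[0x04]=0xd5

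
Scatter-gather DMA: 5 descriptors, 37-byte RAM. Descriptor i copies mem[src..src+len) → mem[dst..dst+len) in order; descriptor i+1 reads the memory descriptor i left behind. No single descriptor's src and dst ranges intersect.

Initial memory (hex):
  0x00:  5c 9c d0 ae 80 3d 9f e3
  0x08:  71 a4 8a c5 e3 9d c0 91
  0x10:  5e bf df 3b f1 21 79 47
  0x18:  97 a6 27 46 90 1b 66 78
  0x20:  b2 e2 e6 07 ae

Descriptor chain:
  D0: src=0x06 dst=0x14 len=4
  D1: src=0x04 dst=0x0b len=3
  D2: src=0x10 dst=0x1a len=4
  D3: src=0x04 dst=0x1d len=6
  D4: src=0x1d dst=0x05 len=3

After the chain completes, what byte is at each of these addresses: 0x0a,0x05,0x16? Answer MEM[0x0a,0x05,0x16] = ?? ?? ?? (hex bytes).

[0] 0x06->0x14 len=4 : 9f e3 71 a4
[1] 0x04->0x0b len=3 : 80 3d 9f
[2] 0x10->0x1a len=4 : 5e bf df 3b
[3] 0x04->0x1d len=6 : 80 3d 9f e3 71 a4
[4] 0x1d->0x05 len=3 : 80 3d 9f
query mem[0x0a]=0x8a, mem[0x05]=0x80, mem[0x16]=0x71

MEM[0x0a,0x05,0x16] = 8a 80 71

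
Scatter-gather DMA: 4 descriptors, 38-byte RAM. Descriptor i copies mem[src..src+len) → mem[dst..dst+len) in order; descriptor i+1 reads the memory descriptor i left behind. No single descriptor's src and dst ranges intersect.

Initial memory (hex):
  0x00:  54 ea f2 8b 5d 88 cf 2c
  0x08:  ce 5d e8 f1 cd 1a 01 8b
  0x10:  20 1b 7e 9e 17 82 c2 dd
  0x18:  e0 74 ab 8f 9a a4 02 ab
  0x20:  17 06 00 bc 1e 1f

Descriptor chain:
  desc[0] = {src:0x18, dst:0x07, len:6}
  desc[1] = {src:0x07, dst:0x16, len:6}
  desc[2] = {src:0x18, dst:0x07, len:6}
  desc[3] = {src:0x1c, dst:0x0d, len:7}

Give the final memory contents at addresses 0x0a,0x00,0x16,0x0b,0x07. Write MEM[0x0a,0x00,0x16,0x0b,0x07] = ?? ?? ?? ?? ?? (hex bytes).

  after D0: wrote 6B at 0x07 = e074ab8f9aa4
  after D1: wrote 6B at 0x16 = e074ab8f9aa4
  after D2: wrote 6B at 0x07 = ab8f9aa49aa4
  after D3: wrote 7B at 0x0d = 9aa402ab170600
query mem[0x0a]=0xa4, mem[0x00]=0x54, mem[0x16]=0xe0, mem[0x0b]=0x9a, mem[0x07]=0xab

MEM[0x0a,0x00,0x16,0x0b,0x07] = a4 54 e0 9a ab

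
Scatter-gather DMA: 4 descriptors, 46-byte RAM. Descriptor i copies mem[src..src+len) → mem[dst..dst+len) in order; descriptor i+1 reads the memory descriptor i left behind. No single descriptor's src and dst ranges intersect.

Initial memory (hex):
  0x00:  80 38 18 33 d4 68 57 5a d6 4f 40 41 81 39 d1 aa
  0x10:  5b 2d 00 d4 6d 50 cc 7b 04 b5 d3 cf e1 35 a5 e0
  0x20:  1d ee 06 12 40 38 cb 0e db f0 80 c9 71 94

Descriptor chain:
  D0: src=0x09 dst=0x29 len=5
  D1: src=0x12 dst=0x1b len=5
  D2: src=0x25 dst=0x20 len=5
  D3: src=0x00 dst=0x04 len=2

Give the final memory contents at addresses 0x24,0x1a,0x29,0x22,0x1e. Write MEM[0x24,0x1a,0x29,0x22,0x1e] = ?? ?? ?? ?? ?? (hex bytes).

[0] 0x09->0x29 len=5 : 4f 40 41 81 39
[1] 0x12->0x1b len=5 : 00 d4 6d 50 cc
[2] 0x25->0x20 len=5 : 38 cb 0e db 4f
[3] 0x00->0x04 len=2 : 80 38
query mem[0x24]=0x4f, mem[0x1a]=0xd3, mem[0x29]=0x4f, mem[0x22]=0x0e, mem[0x1e]=0x50

MEM[0x24,0x1a,0x29,0x22,0x1e] = 4f d3 4f 0e 50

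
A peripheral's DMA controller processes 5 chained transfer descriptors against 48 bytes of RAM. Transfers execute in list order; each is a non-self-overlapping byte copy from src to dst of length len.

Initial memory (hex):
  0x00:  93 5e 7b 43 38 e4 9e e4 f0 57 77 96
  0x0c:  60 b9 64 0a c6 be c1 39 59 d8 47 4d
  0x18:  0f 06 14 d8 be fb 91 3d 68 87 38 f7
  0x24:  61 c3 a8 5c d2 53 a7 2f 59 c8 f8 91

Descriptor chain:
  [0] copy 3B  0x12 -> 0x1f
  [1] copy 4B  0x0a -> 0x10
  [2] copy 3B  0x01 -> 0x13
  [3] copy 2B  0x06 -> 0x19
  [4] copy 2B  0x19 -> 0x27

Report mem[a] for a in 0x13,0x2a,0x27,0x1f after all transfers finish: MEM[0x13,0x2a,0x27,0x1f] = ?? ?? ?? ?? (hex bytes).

MEM[0x13,0x2a,0x27,0x1f] = 5e a7 9e c1

D0: mem[0x1f..0x21] <- [c1 39 59]
D1: mem[0x10..0x13] <- [77 96 60 b9]
D2: mem[0x13..0x15] <- [5e 7b 43]
D3: mem[0x19..0x1a] <- [9e e4]
D4: mem[0x27..0x28] <- [9e e4]
query mem[0x13]=0x5e, mem[0x2a]=0xa7, mem[0x27]=0x9e, mem[0x1f]=0xc1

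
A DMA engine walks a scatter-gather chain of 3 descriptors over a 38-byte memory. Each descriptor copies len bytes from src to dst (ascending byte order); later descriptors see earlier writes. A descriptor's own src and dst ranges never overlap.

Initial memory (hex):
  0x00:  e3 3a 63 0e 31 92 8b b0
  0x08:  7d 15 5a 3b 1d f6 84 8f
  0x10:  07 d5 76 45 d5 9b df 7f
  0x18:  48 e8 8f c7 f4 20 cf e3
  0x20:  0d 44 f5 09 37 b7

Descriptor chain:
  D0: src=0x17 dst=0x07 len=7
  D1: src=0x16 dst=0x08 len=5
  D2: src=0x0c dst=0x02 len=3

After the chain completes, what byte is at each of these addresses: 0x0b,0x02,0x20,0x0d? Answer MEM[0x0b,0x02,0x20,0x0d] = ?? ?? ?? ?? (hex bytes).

MEM[0x0b,0x02,0x20,0x0d] = e8 8f 0d 20

  after D0: wrote 7B at 0x07 = 7f48e88fc7f420
  after D1: wrote 5B at 0x08 = df7f48e88f
  after D2: wrote 3B at 0x02 = 8f2084
query mem[0x0b]=0xe8, mem[0x02]=0x8f, mem[0x20]=0x0d, mem[0x0d]=0x20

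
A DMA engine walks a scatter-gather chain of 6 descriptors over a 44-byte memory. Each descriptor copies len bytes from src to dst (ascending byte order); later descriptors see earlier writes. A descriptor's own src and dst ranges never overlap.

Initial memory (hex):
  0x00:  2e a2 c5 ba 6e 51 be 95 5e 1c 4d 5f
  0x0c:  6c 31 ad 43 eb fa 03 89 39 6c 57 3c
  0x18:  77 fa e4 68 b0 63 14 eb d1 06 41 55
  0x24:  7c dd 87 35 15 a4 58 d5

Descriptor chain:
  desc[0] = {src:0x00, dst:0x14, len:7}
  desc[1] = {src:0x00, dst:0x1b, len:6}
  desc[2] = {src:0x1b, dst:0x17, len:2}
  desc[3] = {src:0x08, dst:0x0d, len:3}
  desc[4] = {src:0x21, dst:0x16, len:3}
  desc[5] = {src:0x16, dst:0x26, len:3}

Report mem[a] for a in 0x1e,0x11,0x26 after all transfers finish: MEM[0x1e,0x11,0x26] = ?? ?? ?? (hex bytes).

MEM[0x1e,0x11,0x26] = ba fa 06

[0] 0x00->0x14 len=7 : 2e a2 c5 ba 6e 51 be
[1] 0x00->0x1b len=6 : 2e a2 c5 ba 6e 51
[2] 0x1b->0x17 len=2 : 2e a2
[3] 0x08->0x0d len=3 : 5e 1c 4d
[4] 0x21->0x16 len=3 : 06 41 55
[5] 0x16->0x26 len=3 : 06 41 55
query mem[0x1e]=0xba, mem[0x11]=0xfa, mem[0x26]=0x06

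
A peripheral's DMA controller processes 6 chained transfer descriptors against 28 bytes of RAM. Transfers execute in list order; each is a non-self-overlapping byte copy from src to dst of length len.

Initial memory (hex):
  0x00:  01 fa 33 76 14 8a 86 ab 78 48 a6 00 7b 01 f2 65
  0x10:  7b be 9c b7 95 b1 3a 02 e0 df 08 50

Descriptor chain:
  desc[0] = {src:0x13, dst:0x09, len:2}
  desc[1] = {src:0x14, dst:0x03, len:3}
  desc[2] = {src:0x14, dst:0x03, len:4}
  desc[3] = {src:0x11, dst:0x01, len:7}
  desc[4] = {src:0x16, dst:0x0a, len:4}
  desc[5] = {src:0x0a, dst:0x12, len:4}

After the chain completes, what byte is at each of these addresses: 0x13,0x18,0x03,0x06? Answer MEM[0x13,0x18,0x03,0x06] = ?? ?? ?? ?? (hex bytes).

MEM[0x13,0x18,0x03,0x06] = 02 e0 b7 3a

[0] 0x13->0x09 len=2 : b7 95
[1] 0x14->0x03 len=3 : 95 b1 3a
[2] 0x14->0x03 len=4 : 95 b1 3a 02
[3] 0x11->0x01 len=7 : be 9c b7 95 b1 3a 02
[4] 0x16->0x0a len=4 : 3a 02 e0 df
[5] 0x0a->0x12 len=4 : 3a 02 e0 df
query mem[0x13]=0x02, mem[0x18]=0xe0, mem[0x03]=0xb7, mem[0x06]=0x3a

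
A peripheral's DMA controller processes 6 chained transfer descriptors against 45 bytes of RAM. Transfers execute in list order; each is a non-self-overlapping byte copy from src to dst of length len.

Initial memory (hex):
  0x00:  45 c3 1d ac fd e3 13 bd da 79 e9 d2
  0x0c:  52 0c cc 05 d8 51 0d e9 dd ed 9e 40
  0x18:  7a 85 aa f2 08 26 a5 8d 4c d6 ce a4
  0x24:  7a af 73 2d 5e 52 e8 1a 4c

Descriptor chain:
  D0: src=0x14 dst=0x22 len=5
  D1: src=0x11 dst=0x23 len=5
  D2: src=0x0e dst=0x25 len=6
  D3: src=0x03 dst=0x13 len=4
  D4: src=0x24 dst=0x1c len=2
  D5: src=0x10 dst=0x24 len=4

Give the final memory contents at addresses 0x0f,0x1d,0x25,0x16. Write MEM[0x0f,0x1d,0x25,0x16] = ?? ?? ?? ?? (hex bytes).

MEM[0x0f,0x1d,0x25,0x16] = 05 cc 51 13

  after D0: wrote 5B at 0x22 = dded9e407a
  after D1: wrote 5B at 0x23 = 510de9dded
  after D2: wrote 6B at 0x25 = cc05d8510de9
  after D3: wrote 4B at 0x13 = acfde313
  after D4: wrote 2B at 0x1c = 0dcc
  after D5: wrote 4B at 0x24 = d8510dac
query mem[0x0f]=0x05, mem[0x1d]=0xcc, mem[0x25]=0x51, mem[0x16]=0x13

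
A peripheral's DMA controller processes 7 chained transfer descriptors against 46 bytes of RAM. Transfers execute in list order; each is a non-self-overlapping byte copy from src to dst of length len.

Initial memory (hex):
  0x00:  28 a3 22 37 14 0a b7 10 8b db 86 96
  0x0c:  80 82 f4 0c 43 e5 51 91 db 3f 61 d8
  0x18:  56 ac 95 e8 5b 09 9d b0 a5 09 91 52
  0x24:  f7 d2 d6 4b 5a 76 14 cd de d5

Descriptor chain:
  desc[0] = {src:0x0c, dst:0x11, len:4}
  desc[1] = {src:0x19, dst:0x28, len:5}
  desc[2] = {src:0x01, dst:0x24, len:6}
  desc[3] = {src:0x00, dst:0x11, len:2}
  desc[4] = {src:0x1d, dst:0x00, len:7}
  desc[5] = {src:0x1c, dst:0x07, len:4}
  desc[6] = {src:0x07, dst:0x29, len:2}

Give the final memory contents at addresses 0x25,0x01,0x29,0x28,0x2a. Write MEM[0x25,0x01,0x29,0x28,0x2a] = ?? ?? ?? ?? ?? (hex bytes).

MEM[0x25,0x01,0x29,0x28,0x2a] = 22 9d 5b 0a 09

  after D0: wrote 4B at 0x11 = 8082f40c
  after D1: wrote 5B at 0x28 = ac95e85b09
  after D2: wrote 6B at 0x24 = a32237140ab7
  after D3: wrote 2B at 0x11 = 28a3
  after D4: wrote 7B at 0x00 = 099db0a5099152
  after D5: wrote 4B at 0x07 = 5b099db0
  after D6: wrote 2B at 0x29 = 5b09
query mem[0x25]=0x22, mem[0x01]=0x9d, mem[0x29]=0x5b, mem[0x28]=0x0a, mem[0x2a]=0x09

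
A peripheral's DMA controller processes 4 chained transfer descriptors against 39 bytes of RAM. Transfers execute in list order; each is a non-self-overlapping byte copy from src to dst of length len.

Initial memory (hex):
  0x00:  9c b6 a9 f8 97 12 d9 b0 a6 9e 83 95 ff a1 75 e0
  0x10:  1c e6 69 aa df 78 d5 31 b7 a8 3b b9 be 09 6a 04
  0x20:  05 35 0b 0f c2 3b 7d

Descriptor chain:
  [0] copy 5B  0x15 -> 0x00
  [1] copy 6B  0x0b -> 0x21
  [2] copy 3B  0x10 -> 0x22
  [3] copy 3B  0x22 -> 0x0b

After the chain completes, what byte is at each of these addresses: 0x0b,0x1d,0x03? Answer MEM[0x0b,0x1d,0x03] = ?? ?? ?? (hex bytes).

MEM[0x0b,0x1d,0x03] = 1c 09 b7

D0: mem[0x00..0x04] <- [78 d5 31 b7 a8]
D1: mem[0x21..0x26] <- [95 ff a1 75 e0 1c]
D2: mem[0x22..0x24] <- [1c e6 69]
D3: mem[0x0b..0x0d] <- [1c e6 69]
query mem[0x0b]=0x1c, mem[0x1d]=0x09, mem[0x03]=0xb7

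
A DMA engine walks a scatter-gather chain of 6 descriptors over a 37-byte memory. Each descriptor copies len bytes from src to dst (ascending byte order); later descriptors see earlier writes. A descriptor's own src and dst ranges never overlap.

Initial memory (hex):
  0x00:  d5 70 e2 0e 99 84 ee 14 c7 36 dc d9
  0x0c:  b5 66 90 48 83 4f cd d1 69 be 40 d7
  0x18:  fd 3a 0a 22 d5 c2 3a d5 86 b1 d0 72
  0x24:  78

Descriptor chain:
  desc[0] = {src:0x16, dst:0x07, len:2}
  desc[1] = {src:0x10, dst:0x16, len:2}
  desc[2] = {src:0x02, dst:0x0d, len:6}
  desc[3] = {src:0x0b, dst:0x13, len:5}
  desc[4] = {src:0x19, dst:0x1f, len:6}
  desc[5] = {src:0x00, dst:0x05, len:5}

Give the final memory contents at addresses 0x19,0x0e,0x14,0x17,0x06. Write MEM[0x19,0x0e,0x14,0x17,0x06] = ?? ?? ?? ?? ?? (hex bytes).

#0 dst[0x07+2] := {0x40,0xd7}
#1 dst[0x16+2] := {0x83,0x4f}
#2 dst[0x0d+6] := {0xe2,0x0e,0x99,0x84,0xee,0x40}
#3 dst[0x13+5] := {0xd9,0xb5,0xe2,0x0e,0x99}
#4 dst[0x1f+6] := {0x3a,0x0a,0x22,0xd5,0xc2,0x3a}
#5 dst[0x05+5] := {0xd5,0x70,0xe2,0x0e,0x99}
query mem[0x19]=0x3a, mem[0x0e]=0x0e, mem[0x14]=0xb5, mem[0x17]=0x99, mem[0x06]=0x70

MEM[0x19,0x0e,0x14,0x17,0x06] = 3a 0e b5 99 70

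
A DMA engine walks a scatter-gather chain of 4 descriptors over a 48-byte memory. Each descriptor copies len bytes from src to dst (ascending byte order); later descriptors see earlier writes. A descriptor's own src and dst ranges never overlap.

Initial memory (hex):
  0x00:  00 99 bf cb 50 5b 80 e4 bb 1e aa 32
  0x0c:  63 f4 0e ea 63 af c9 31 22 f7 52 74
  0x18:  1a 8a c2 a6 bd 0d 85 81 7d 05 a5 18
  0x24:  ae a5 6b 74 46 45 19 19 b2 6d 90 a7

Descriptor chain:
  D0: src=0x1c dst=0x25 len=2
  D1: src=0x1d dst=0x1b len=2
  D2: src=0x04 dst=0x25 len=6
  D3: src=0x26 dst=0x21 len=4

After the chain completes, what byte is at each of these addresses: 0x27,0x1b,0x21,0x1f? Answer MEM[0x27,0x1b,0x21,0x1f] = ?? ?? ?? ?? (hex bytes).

[0] 0x1c->0x25 len=2 : bd 0d
[1] 0x1d->0x1b len=2 : 0d 85
[2] 0x04->0x25 len=6 : 50 5b 80 e4 bb 1e
[3] 0x26->0x21 len=4 : 5b 80 e4 bb
query mem[0x27]=0x80, mem[0x1b]=0x0d, mem[0x21]=0x5b, mem[0x1f]=0x81

MEM[0x27,0x1b,0x21,0x1f] = 80 0d 5b 81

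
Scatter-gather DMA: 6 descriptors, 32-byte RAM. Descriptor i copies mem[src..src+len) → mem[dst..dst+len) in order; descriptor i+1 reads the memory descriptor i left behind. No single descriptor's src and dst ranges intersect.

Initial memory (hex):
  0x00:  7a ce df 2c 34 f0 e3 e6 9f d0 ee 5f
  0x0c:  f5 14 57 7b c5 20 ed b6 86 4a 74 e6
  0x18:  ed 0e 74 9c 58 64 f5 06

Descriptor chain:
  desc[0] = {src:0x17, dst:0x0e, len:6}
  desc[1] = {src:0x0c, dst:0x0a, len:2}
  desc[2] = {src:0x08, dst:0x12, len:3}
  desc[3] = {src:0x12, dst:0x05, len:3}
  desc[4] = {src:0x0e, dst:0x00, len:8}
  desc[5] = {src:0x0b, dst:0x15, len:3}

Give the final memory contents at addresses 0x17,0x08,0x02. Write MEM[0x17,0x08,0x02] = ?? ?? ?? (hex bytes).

MEM[0x17,0x08,0x02] = 14 9f 0e

[0] 0x17->0x0e len=6 : e6 ed 0e 74 9c 58
[1] 0x0c->0x0a len=2 : f5 14
[2] 0x08->0x12 len=3 : 9f d0 f5
[3] 0x12->0x05 len=3 : 9f d0 f5
[4] 0x0e->0x00 len=8 : e6 ed 0e 74 9f d0 f5 4a
[5] 0x0b->0x15 len=3 : 14 f5 14
query mem[0x17]=0x14, mem[0x08]=0x9f, mem[0x02]=0x0e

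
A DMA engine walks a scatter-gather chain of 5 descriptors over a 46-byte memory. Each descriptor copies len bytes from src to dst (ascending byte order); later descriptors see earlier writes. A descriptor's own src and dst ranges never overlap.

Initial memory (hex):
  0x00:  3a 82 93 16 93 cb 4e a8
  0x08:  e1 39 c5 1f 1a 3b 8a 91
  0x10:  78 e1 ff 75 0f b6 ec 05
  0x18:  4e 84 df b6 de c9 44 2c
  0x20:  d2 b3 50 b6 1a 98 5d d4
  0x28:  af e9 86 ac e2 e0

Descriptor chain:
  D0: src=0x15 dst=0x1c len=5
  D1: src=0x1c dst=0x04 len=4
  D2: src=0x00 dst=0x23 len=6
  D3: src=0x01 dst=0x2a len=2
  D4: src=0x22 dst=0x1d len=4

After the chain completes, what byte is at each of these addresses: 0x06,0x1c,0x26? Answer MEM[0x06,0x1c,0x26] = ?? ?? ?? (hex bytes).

  after D0: wrote 5B at 0x1c = b6ec054e84
  after D1: wrote 4B at 0x04 = b6ec054e
  after D2: wrote 6B at 0x23 = 3a829316b6ec
  after D3: wrote 2B at 0x2a = 8293
  after D4: wrote 4B at 0x1d = 503a8293
query mem[0x06]=0x05, mem[0x1c]=0xb6, mem[0x26]=0x16

MEM[0x06,0x1c,0x26] = 05 b6 16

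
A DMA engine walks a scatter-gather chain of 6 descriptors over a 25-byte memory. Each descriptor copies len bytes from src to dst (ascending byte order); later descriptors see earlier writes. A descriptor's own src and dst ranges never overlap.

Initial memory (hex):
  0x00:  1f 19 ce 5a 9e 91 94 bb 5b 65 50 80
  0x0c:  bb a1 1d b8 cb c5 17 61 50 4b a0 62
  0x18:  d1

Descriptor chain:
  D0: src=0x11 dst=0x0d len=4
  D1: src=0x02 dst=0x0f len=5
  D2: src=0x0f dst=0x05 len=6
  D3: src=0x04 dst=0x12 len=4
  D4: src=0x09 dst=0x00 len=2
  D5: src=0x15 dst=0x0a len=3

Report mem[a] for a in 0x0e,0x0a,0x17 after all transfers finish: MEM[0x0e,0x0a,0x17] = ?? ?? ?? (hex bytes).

D0: mem[0x0d..0x10] <- [c5 17 61 50]
D1: mem[0x0f..0x13] <- [ce 5a 9e 91 94]
D2: mem[0x05..0x0a] <- [ce 5a 9e 91 94 50]
D3: mem[0x12..0x15] <- [9e ce 5a 9e]
D4: mem[0x00..0x01] <- [94 50]
D5: mem[0x0a..0x0c] <- [9e a0 62]
query mem[0x0e]=0x17, mem[0x0a]=0x9e, mem[0x17]=0x62

MEM[0x0e,0x0a,0x17] = 17 9e 62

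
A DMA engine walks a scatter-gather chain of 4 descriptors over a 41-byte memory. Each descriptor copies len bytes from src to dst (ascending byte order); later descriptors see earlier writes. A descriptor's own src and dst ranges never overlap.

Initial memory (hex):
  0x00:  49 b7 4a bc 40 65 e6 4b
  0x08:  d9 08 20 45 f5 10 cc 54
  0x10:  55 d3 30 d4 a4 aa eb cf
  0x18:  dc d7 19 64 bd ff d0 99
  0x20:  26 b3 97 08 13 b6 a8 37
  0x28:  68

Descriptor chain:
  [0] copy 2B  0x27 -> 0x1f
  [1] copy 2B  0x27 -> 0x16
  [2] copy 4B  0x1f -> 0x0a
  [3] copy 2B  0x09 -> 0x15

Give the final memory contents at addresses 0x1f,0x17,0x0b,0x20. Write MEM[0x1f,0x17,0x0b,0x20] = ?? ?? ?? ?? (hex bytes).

D0: mem[0x1f..0x20] <- [37 68]
D1: mem[0x16..0x17] <- [37 68]
D2: mem[0x0a..0x0d] <- [37 68 b3 97]
D3: mem[0x15..0x16] <- [08 37]
query mem[0x1f]=0x37, mem[0x17]=0x68, mem[0x0b]=0x68, mem[0x20]=0x68

MEM[0x1f,0x17,0x0b,0x20] = 37 68 68 68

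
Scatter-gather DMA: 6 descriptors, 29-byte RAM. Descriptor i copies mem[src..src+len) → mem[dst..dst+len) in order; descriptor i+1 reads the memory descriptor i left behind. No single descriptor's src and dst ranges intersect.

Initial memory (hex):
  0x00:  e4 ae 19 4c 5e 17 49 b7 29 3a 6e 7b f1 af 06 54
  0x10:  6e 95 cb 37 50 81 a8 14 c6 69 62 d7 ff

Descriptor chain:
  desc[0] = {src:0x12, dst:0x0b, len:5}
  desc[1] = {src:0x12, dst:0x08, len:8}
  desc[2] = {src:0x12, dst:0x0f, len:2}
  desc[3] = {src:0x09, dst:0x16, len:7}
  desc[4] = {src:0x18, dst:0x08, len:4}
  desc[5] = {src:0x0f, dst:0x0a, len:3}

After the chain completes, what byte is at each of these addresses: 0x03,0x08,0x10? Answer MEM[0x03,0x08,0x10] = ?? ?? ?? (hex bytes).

MEM[0x03,0x08,0x10] = 4c 81 37

[0] 0x12->0x0b len=5 : cb 37 50 81 a8
[1] 0x12->0x08 len=8 : cb 37 50 81 a8 14 c6 69
[2] 0x12->0x0f len=2 : cb 37
[3] 0x09->0x16 len=7 : 37 50 81 a8 14 c6 cb
[4] 0x18->0x08 len=4 : 81 a8 14 c6
[5] 0x0f->0x0a len=3 : cb 37 95
query mem[0x03]=0x4c, mem[0x08]=0x81, mem[0x10]=0x37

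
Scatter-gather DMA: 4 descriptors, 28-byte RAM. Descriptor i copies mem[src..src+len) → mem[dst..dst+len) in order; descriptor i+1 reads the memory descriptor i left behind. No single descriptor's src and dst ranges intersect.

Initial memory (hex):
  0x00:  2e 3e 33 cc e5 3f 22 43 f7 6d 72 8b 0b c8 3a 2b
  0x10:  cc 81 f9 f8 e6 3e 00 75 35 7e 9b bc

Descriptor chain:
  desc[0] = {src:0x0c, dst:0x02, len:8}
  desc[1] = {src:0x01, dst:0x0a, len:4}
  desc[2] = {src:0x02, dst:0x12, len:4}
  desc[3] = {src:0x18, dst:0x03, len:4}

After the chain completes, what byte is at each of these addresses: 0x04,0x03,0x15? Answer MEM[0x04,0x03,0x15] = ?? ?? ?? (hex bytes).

MEM[0x04,0x03,0x15] = 7e 35 2b

  after D0: wrote 8B at 0x02 = 0bc83a2bcc81f9f8
  after D1: wrote 4B at 0x0a = 3e0bc83a
  after D2: wrote 4B at 0x12 = 0bc83a2b
  after D3: wrote 4B at 0x03 = 357e9bbc
query mem[0x04]=0x7e, mem[0x03]=0x35, mem[0x15]=0x2b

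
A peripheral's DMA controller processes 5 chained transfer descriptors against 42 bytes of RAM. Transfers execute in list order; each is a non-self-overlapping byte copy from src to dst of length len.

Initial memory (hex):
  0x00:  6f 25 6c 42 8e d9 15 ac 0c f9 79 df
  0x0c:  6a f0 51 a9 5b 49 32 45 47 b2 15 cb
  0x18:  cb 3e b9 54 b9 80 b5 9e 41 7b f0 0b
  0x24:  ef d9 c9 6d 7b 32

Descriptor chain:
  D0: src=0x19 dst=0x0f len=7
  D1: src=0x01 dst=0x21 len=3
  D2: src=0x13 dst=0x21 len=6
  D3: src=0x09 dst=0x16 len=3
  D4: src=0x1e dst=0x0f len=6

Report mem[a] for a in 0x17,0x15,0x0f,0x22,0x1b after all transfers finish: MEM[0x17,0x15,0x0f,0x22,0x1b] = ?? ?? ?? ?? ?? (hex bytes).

MEM[0x17,0x15,0x0f,0x22,0x1b] = 79 9e b5 b5 54

[0] 0x19->0x0f len=7 : 3e b9 54 b9 80 b5 9e
[1] 0x01->0x21 len=3 : 25 6c 42
[2] 0x13->0x21 len=6 : 80 b5 9e 15 cb cb
[3] 0x09->0x16 len=3 : f9 79 df
[4] 0x1e->0x0f len=6 : b5 9e 41 80 b5 9e
query mem[0x17]=0x79, mem[0x15]=0x9e, mem[0x0f]=0xb5, mem[0x22]=0xb5, mem[0x1b]=0x54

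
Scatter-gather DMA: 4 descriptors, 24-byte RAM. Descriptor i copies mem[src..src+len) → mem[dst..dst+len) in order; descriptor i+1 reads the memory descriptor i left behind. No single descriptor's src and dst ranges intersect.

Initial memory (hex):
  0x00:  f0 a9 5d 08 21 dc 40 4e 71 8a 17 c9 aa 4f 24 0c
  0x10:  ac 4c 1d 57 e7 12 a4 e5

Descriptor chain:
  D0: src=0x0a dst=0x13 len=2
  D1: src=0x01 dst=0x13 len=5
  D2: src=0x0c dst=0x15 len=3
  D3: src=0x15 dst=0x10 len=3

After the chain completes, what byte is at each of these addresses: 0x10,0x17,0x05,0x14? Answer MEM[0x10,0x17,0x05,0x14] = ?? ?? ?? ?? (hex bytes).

MEM[0x10,0x17,0x05,0x14] = aa 24 dc 5d

D0: mem[0x13..0x14] <- [17 c9]
D1: mem[0x13..0x17] <- [a9 5d 08 21 dc]
D2: mem[0x15..0x17] <- [aa 4f 24]
D3: mem[0x10..0x12] <- [aa 4f 24]
query mem[0x10]=0xaa, mem[0x17]=0x24, mem[0x05]=0xdc, mem[0x14]=0x5d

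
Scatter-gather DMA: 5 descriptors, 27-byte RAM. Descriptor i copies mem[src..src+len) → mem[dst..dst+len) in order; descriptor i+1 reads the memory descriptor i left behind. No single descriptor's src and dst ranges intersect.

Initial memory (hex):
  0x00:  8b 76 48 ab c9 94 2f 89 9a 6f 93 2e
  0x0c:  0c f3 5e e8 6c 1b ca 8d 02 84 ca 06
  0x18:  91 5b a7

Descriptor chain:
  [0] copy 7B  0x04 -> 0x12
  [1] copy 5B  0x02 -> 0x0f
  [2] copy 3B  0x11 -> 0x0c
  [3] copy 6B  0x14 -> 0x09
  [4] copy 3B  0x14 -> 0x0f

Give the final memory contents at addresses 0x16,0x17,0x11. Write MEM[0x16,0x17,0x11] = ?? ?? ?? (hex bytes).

  after D0: wrote 7B at 0x12 = c9942f899a6f93
  after D1: wrote 5B at 0x0f = 48abc9942f
  after D2: wrote 3B at 0x0c = c9942f
  after D3: wrote 6B at 0x09 = 2f899a6f935b
  after D4: wrote 3B at 0x0f = 2f899a
query mem[0x16]=0x9a, mem[0x17]=0x6f, mem[0x11]=0x9a

MEM[0x16,0x17,0x11] = 9a 6f 9a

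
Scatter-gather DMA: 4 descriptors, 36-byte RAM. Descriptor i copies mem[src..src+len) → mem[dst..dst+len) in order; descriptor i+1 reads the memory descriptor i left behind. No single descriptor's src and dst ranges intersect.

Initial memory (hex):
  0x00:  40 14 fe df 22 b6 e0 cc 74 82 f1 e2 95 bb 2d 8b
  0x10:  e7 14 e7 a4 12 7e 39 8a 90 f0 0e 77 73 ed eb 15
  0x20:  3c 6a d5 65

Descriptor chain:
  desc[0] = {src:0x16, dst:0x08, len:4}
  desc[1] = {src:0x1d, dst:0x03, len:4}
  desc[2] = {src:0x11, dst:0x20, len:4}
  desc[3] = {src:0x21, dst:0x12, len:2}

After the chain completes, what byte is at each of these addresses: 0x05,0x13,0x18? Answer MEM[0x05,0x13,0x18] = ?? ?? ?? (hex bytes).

D0: mem[0x08..0x0b] <- [39 8a 90 f0]
D1: mem[0x03..0x06] <- [ed eb 15 3c]
D2: mem[0x20..0x23] <- [14 e7 a4 12]
D3: mem[0x12..0x13] <- [e7 a4]
query mem[0x05]=0x15, mem[0x13]=0xa4, mem[0x18]=0x90

MEM[0x05,0x13,0x18] = 15 a4 90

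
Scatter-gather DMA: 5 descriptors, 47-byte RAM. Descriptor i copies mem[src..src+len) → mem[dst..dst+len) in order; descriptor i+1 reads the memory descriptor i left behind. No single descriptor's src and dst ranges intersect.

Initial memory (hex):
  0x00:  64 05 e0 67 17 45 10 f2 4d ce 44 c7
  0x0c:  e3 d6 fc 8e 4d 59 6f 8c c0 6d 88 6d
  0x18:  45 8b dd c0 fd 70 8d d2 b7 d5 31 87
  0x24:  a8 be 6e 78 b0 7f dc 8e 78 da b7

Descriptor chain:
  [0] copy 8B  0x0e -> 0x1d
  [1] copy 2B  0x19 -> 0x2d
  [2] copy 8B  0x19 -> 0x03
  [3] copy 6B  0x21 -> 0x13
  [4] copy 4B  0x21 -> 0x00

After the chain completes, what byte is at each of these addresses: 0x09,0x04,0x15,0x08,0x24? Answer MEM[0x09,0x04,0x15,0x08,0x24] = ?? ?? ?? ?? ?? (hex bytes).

D0: mem[0x1d..0x24] <- [fc 8e 4d 59 6f 8c c0 6d]
D1: mem[0x2d..0x2e] <- [8b dd]
D2: mem[0x03..0x0a] <- [8b dd c0 fd fc 8e 4d 59]
D3: mem[0x13..0x18] <- [6f 8c c0 6d be 6e]
D4: mem[0x00..0x03] <- [6f 8c c0 6d]
query mem[0x09]=0x4d, mem[0x04]=0xdd, mem[0x15]=0xc0, mem[0x08]=0x8e, mem[0x24]=0x6d

MEM[0x09,0x04,0x15,0x08,0x24] = 4d dd c0 8e 6d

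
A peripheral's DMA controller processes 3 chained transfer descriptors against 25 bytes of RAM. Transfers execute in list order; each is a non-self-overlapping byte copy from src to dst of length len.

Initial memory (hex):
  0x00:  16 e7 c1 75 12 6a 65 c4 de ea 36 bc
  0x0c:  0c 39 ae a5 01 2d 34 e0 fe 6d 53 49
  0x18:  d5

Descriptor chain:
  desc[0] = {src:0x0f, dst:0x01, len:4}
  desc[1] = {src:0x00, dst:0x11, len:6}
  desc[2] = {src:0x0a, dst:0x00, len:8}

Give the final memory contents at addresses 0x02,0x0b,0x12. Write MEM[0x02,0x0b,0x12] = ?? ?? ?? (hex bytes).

  after D0: wrote 4B at 0x01 = a5012d34
  after D1: wrote 6B at 0x11 = 16a5012d346a
  after D2: wrote 8B at 0x00 = 36bc0c39aea50116
query mem[0x02]=0x0c, mem[0x0b]=0xbc, mem[0x12]=0xa5

MEM[0x02,0x0b,0x12] = 0c bc a5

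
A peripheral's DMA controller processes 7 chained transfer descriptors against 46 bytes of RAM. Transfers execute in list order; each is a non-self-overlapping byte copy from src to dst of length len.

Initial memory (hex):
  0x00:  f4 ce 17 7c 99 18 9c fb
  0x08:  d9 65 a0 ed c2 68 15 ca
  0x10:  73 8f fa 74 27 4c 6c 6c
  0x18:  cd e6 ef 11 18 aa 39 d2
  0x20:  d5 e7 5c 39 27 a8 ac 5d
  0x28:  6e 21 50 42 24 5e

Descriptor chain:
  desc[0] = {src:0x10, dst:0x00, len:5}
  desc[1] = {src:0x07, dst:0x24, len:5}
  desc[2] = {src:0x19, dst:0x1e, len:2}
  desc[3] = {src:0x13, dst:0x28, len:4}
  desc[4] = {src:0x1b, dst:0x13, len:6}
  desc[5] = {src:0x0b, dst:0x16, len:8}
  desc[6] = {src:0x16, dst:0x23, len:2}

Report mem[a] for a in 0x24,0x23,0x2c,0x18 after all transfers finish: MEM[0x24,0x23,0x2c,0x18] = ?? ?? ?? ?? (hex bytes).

MEM[0x24,0x23,0x2c,0x18] = c2 ed 24 68

  after D0: wrote 5B at 0x00 = 738ffa7427
  after D1: wrote 5B at 0x24 = fbd965a0ed
  after D2: wrote 2B at 0x1e = e6ef
  after D3: wrote 4B at 0x28 = 74274c6c
  after D4: wrote 6B at 0x13 = 1118aae6efd5
  after D5: wrote 8B at 0x16 = edc26815ca738ffa
  after D6: wrote 2B at 0x23 = edc2
query mem[0x24]=0xc2, mem[0x23]=0xed, mem[0x2c]=0x24, mem[0x18]=0x68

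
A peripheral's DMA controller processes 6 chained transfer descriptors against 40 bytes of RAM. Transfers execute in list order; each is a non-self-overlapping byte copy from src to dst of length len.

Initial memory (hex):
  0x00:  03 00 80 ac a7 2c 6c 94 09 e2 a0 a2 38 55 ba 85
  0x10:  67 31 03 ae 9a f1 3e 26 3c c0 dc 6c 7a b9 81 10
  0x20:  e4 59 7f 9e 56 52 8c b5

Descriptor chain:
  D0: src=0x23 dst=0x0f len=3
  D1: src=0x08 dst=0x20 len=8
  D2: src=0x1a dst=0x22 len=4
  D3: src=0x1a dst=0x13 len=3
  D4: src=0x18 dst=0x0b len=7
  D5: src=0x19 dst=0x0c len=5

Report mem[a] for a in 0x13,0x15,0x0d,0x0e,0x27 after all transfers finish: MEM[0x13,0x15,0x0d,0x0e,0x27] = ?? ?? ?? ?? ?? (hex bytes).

MEM[0x13,0x15,0x0d,0x0e,0x27] = dc 7a dc 6c 9e

[0] 0x23->0x0f len=3 : 9e 56 52
[1] 0x08->0x20 len=8 : 09 e2 a0 a2 38 55 ba 9e
[2] 0x1a->0x22 len=4 : dc 6c 7a b9
[3] 0x1a->0x13 len=3 : dc 6c 7a
[4] 0x18->0x0b len=7 : 3c c0 dc 6c 7a b9 81
[5] 0x19->0x0c len=5 : c0 dc 6c 7a b9
query mem[0x13]=0xdc, mem[0x15]=0x7a, mem[0x0d]=0xdc, mem[0x0e]=0x6c, mem[0x27]=0x9e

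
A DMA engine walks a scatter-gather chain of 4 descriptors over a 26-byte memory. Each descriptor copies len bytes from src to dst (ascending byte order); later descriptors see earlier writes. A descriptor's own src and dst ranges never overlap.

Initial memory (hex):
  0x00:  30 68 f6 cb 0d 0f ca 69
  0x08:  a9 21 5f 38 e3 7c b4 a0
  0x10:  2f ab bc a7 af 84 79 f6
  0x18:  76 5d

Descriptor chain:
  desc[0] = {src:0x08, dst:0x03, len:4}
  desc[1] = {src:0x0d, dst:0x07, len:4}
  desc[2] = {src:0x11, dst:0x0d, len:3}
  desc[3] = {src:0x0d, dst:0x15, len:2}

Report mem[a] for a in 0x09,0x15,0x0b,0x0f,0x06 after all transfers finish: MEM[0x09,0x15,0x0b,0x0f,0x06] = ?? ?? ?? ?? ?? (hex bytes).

MEM[0x09,0x15,0x0b,0x0f,0x06] = a0 ab 38 a7 38

#0 dst[0x03+4] := {0xa9,0x21,0x5f,0x38}
#1 dst[0x07+4] := {0x7c,0xb4,0xa0,0x2f}
#2 dst[0x0d+3] := {0xab,0xbc,0xa7}
#3 dst[0x15+2] := {0xab,0xbc}
query mem[0x09]=0xa0, mem[0x15]=0xab, mem[0x0b]=0x38, mem[0x0f]=0xa7, mem[0x06]=0x38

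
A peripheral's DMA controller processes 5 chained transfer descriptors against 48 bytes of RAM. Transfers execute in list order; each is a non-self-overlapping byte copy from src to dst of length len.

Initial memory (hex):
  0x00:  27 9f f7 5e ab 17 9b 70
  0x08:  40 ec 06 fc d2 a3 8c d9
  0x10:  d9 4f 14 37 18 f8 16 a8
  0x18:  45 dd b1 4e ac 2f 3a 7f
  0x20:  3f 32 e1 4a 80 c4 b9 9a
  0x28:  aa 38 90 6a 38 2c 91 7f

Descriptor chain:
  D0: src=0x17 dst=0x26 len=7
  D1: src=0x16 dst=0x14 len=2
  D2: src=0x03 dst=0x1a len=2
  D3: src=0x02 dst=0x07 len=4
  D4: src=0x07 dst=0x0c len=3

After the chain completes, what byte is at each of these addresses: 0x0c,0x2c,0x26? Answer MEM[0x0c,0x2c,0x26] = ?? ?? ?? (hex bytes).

MEM[0x0c,0x2c,0x26] = f7 2f a8

  after D0: wrote 7B at 0x26 = a845ddb14eac2f
  after D1: wrote 2B at 0x14 = 16a8
  after D2: wrote 2B at 0x1a = 5eab
  after D3: wrote 4B at 0x07 = f75eab17
  after D4: wrote 3B at 0x0c = f75eab
query mem[0x0c]=0xf7, mem[0x2c]=0x2f, mem[0x26]=0xa8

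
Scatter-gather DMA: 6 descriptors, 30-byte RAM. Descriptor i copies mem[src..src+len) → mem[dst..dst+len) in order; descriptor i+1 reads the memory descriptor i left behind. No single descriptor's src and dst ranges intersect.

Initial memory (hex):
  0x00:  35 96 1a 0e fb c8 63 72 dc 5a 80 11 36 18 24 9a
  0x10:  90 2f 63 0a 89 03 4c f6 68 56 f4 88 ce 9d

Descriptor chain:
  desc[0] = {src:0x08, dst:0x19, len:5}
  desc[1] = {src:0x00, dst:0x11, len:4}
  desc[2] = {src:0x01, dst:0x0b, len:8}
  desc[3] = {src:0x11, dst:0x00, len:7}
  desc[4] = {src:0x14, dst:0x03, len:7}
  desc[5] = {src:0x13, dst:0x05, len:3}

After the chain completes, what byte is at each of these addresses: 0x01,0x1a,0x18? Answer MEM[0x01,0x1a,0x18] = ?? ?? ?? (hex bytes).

MEM[0x01,0x1a,0x18] = dc 5a 68

#0 dst[0x19+5] := {0xdc,0x5a,0x80,0x11,0x36}
#1 dst[0x11+4] := {0x35,0x96,0x1a,0x0e}
#2 dst[0x0b+8] := {0x96,0x1a,0x0e,0xfb,0xc8,0x63,0x72,0xdc}
#3 dst[0x00+7] := {0x72,0xdc,0x1a,0x0e,0x03,0x4c,0xf6}
#4 dst[0x03+7] := {0x0e,0x03,0x4c,0xf6,0x68,0xdc,0x5a}
#5 dst[0x05+3] := {0x1a,0x0e,0x03}
query mem[0x01]=0xdc, mem[0x1a]=0x5a, mem[0x18]=0x68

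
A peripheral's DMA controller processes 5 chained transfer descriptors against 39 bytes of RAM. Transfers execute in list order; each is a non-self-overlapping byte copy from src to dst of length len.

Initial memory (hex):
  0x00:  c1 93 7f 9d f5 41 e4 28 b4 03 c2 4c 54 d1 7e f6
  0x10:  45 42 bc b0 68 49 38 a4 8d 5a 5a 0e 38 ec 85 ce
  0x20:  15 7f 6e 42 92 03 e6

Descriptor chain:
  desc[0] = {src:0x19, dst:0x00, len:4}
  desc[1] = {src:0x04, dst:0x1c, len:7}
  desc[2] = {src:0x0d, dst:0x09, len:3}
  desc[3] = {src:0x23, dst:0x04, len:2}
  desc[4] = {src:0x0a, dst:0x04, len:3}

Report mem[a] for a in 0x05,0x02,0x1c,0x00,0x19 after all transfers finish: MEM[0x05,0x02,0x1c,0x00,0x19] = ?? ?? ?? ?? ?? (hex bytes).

#0 dst[0x00+4] := {0x5a,0x5a,0x0e,0x38}
#1 dst[0x1c+7] := {0xf5,0x41,0xe4,0x28,0xb4,0x03,0xc2}
#2 dst[0x09+3] := {0xd1,0x7e,0xf6}
#3 dst[0x04+2] := {0x42,0x92}
#4 dst[0x04+3] := {0x7e,0xf6,0x54}
query mem[0x05]=0xf6, mem[0x02]=0x0e, mem[0x1c]=0xf5, mem[0x00]=0x5a, mem[0x19]=0x5a

MEM[0x05,0x02,0x1c,0x00,0x19] = f6 0e f5 5a 5a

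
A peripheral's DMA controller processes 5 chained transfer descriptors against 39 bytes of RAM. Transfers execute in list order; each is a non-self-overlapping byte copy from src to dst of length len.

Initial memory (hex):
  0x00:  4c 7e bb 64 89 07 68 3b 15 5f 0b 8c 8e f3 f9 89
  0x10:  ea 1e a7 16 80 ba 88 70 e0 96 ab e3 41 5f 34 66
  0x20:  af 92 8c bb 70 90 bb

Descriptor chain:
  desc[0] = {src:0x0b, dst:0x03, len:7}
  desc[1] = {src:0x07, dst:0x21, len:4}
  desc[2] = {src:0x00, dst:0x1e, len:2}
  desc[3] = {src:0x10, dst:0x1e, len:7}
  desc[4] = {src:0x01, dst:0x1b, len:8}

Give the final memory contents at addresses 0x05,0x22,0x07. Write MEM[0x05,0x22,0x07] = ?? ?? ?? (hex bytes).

  after D0: wrote 7B at 0x03 = 8c8ef3f989ea1e
  after D1: wrote 4B at 0x21 = 89ea1e0b
  after D2: wrote 2B at 0x1e = 4c7e
  after D3: wrote 7B at 0x1e = ea1ea71680ba88
  after D4: wrote 8B at 0x1b = 7ebb8c8ef3f989ea
query mem[0x05]=0xf3, mem[0x22]=0xea, mem[0x07]=0x89

MEM[0x05,0x22,0x07] = f3 ea 89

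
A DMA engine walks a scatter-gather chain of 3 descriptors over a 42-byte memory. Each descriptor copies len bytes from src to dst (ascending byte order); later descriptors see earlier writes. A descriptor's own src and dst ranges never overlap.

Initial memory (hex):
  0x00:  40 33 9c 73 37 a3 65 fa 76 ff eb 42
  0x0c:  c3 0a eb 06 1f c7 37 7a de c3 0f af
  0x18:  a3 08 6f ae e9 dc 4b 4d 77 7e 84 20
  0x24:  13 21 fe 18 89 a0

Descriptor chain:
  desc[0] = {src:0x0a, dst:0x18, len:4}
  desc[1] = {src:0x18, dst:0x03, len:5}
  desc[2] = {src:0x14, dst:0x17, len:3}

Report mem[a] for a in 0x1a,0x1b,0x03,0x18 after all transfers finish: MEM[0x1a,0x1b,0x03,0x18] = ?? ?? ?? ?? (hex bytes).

[0] 0x0a->0x18 len=4 : eb 42 c3 0a
[1] 0x18->0x03 len=5 : eb 42 c3 0a e9
[2] 0x14->0x17 len=3 : de c3 0f
query mem[0x1a]=0xc3, mem[0x1b]=0x0a, mem[0x03]=0xeb, mem[0x18]=0xc3

MEM[0x1a,0x1b,0x03,0x18] = c3 0a eb c3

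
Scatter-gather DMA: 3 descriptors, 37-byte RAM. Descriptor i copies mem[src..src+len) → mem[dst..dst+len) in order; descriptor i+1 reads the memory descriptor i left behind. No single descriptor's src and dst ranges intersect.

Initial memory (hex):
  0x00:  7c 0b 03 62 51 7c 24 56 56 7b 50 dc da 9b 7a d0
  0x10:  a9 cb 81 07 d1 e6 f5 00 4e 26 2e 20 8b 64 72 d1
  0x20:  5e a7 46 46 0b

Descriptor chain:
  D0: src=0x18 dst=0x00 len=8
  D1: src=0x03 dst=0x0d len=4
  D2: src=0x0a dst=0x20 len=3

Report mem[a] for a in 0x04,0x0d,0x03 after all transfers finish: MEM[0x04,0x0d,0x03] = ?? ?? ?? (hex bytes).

MEM[0x04,0x0d,0x03] = 8b 20 20

[0] 0x18->0x00 len=8 : 4e 26 2e 20 8b 64 72 d1
[1] 0x03->0x0d len=4 : 20 8b 64 72
[2] 0x0a->0x20 len=3 : 50 dc da
query mem[0x04]=0x8b, mem[0x0d]=0x20, mem[0x03]=0x20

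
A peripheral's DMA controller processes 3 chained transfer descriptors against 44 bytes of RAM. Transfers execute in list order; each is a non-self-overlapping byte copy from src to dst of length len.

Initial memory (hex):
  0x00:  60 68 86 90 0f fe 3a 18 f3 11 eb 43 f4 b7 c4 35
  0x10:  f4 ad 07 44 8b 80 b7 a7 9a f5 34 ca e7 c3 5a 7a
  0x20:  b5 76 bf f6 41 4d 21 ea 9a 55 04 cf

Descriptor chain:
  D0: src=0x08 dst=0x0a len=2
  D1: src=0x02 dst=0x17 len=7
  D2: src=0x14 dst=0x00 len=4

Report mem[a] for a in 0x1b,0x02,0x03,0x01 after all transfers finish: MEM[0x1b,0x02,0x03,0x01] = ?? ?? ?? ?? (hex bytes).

D0: mem[0x0a..0x0b] <- [f3 11]
D1: mem[0x17..0x1d] <- [86 90 0f fe 3a 18 f3]
D2: mem[0x00..0x03] <- [8b 80 b7 86]
query mem[0x1b]=0x3a, mem[0x02]=0xb7, mem[0x03]=0x86, mem[0x01]=0x80

MEM[0x1b,0x02,0x03,0x01] = 3a b7 86 80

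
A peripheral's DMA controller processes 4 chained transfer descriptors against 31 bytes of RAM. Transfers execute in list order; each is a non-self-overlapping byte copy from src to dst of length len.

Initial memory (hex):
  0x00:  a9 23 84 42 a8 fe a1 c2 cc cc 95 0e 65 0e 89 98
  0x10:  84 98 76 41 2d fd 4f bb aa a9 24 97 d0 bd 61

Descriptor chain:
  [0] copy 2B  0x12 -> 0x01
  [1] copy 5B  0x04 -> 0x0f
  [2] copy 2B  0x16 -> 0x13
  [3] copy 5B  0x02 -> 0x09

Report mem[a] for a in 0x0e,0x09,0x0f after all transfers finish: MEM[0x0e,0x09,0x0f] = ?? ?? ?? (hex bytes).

MEM[0x0e,0x09,0x0f] = 89 41 a8

#0 dst[0x01+2] := {0x76,0x41}
#1 dst[0x0f+5] := {0xa8,0xfe,0xa1,0xc2,0xcc}
#2 dst[0x13+2] := {0x4f,0xbb}
#3 dst[0x09+5] := {0x41,0x42,0xa8,0xfe,0xa1}
query mem[0x0e]=0x89, mem[0x09]=0x41, mem[0x0f]=0xa8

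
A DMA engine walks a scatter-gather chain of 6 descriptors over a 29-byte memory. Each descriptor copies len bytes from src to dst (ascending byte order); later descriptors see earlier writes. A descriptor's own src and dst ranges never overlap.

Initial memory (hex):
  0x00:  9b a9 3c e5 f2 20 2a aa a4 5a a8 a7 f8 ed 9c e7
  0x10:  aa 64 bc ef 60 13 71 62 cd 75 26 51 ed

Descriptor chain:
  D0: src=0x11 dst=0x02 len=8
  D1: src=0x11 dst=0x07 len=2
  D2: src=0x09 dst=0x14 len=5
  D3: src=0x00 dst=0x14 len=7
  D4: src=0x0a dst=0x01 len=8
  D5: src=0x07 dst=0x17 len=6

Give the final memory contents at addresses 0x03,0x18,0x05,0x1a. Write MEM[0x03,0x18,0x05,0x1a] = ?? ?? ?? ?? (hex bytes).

D0: mem[0x02..0x09] <- [64 bc ef 60 13 71 62 cd]
D1: mem[0x07..0x08] <- [64 bc]
D2: mem[0x14..0x18] <- [cd a8 a7 f8 ed]
D3: mem[0x14..0x1a] <- [9b a9 64 bc ef 60 13]
D4: mem[0x01..0x08] <- [a8 a7 f8 ed 9c e7 aa 64]
D5: mem[0x17..0x1c] <- [aa 64 cd a8 a7 f8]
query mem[0x03]=0xf8, mem[0x18]=0x64, mem[0x05]=0x9c, mem[0x1a]=0xa8

MEM[0x03,0x18,0x05,0x1a] = f8 64 9c a8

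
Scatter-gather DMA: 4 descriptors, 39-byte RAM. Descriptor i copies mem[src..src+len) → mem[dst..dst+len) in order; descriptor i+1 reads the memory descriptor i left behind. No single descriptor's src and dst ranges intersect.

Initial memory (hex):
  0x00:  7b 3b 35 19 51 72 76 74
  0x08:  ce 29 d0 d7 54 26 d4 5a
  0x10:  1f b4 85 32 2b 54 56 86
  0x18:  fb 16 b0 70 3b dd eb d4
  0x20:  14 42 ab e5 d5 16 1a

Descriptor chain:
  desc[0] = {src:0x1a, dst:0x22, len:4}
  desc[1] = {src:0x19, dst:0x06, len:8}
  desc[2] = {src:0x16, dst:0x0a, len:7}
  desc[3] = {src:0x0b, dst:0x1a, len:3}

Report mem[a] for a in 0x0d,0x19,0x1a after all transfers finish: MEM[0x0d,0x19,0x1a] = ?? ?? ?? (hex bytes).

MEM[0x0d,0x19,0x1a] = 16 16 86

D0: mem[0x22..0x25] <- [b0 70 3b dd]
D1: mem[0x06..0x0d] <- [16 b0 70 3b dd eb d4 14]
D2: mem[0x0a..0x10] <- [56 86 fb 16 b0 70 3b]
D3: mem[0x1a..0x1c] <- [86 fb 16]
query mem[0x0d]=0x16, mem[0x19]=0x16, mem[0x1a]=0x86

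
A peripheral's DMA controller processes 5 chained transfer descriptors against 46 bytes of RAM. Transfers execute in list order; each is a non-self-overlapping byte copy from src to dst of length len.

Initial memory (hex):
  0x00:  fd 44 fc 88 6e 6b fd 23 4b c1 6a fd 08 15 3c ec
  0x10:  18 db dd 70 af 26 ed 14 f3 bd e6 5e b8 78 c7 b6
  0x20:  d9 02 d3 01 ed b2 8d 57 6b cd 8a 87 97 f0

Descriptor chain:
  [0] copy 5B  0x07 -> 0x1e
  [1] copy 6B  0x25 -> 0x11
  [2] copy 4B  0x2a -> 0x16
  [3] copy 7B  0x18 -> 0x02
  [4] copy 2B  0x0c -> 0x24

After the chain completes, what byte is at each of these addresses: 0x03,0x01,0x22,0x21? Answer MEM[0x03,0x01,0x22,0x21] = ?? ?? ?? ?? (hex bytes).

#0 dst[0x1e+5] := {0x23,0x4b,0xc1,0x6a,0xfd}
#1 dst[0x11+6] := {0xb2,0x8d,0x57,0x6b,0xcd,0x8a}
#2 dst[0x16+4] := {0x8a,0x87,0x97,0xf0}
#3 dst[0x02+7] := {0x97,0xf0,0xe6,0x5e,0xb8,0x78,0x23}
#4 dst[0x24+2] := {0x08,0x15}
query mem[0x03]=0xf0, mem[0x01]=0x44, mem[0x22]=0xfd, mem[0x21]=0x6a

MEM[0x03,0x01,0x22,0x21] = f0 44 fd 6a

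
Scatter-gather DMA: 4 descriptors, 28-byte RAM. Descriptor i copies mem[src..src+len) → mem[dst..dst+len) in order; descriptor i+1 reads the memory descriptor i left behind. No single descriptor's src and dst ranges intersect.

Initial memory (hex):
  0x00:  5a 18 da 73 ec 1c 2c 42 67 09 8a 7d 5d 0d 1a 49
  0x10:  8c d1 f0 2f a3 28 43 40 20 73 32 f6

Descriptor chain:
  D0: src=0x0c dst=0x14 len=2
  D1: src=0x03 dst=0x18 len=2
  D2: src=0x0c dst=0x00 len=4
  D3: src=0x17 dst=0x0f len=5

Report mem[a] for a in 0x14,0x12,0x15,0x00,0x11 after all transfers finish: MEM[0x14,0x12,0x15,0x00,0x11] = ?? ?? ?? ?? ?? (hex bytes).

D0: mem[0x14..0x15] <- [5d 0d]
D1: mem[0x18..0x19] <- [73 ec]
D2: mem[0x00..0x03] <- [5d 0d 1a 49]
D3: mem[0x0f..0x13] <- [40 73 ec 32 f6]
query mem[0x14]=0x5d, mem[0x12]=0x32, mem[0x15]=0x0d, mem[0x00]=0x5d, mem[0x11]=0xec

MEM[0x14,0x12,0x15,0x00,0x11] = 5d 32 0d 5d ec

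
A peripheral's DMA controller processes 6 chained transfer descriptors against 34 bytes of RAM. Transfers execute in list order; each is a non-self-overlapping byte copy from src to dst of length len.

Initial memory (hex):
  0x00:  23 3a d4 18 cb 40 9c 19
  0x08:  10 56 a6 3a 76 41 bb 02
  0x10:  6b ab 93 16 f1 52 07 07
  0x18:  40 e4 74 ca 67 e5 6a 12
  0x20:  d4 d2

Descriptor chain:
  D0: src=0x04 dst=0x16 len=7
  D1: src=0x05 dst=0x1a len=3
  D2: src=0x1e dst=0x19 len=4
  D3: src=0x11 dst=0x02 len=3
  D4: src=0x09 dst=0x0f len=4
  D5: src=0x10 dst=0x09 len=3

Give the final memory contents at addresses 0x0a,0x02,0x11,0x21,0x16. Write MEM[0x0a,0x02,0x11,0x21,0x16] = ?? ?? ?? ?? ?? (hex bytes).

MEM[0x0a,0x02,0x11,0x21,0x16] = 3a ab 3a d2 cb

#0 dst[0x16+7] := {0xcb,0x40,0x9c,0x19,0x10,0x56,0xa6}
#1 dst[0x1a+3] := {0x40,0x9c,0x19}
#2 dst[0x19+4] := {0x6a,0x12,0xd4,0xd2}
#3 dst[0x02+3] := {0xab,0x93,0x16}
#4 dst[0x0f+4] := {0x56,0xa6,0x3a,0x76}
#5 dst[0x09+3] := {0xa6,0x3a,0x76}
query mem[0x0a]=0x3a, mem[0x02]=0xab, mem[0x11]=0x3a, mem[0x21]=0xd2, mem[0x16]=0xcb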